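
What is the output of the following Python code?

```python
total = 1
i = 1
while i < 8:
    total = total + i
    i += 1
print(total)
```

29

i=1: total = 1+1 = 2
i=2: total = 2+2 = 4
i=3: total = 4+3 = 7
i=4: total = 7+4 = 11
i=5: total = 11+5 = 16
i=6: total = 16+6 = 22
i=7: total = 22+7 = 29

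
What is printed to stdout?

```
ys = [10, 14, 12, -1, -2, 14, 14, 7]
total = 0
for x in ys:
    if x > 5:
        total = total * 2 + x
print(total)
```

731

x=10: >5, total = 0*2+10 = 10
x=14: >5, total = 10*2+14 = 34
x=12: >5, total = 34*2+12 = 80
x=-1: not >5
x=-2: not >5
x=14: >5, total = 80*2+14 = 174
x=14: >5, total = 174*2+14 = 362
x=7: >5, total = 362*2+7 = 731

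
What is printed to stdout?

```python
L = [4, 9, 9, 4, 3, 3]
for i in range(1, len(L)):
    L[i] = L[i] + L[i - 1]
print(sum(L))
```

126

i=1: L[1] = 9+4 = 13 → [4, 13, 9, 4, 3, 3]
i=2: L[2] = 9+13 = 22 → [4, 13, 22, 4, 3, 3]
i=3: L[3] = 4+22 = 26 → [4, 13, 22, 26, 3, 3]
i=4: L[4] = 3+26 = 29 → [4, 13, 22, 26, 29, 3]
i=5: L[5] = 3+29 = 32 → [4, 13, 22, 26, 29, 32]
sum = 126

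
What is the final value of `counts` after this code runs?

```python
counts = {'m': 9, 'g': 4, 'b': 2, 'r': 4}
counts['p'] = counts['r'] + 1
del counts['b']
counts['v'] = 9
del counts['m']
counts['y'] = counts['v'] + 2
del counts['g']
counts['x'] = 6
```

{'r': 4, 'p': 5, 'v': 9, 'y': 11, 'x': 6}

counts['p'] = counts['r']+1 = 5 → {'m': 9, 'g': 4, 'b': 2, 'r': 4, 'p': 5}
del 'b' → {'m': 9, 'g': 4, 'r': 4, 'p': 5}
counts['v'] = 9 → {'m': 9, 'g': 4, 'r': 4, 'p': 5, 'v': 9}
del 'm' → {'g': 4, 'r': 4, 'p': 5, 'v': 9}
counts['y'] = counts['v']+2 = 11 → {'g': 4, 'r': 4, 'p': 5, 'v': 9, 'y': 11}
del 'g' → {'r': 4, 'p': 5, 'v': 9, 'y': 11}
counts['x'] = 6 → {'r': 4, 'p': 5, 'v': 9, 'y': 11, 'x': 6}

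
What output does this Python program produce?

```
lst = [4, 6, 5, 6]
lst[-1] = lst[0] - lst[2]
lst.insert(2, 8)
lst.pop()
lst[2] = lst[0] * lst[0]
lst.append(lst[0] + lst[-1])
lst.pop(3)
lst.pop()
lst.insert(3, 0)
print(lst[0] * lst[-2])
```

lst[-1] = lst[0]-lst[2] = 4-5 = -1 → [4, 6, 5, -1]
insert 8 at 2 → [4, 6, 8, 5, -1]
pop() removes -1 → [4, 6, 8, 5]
lst[2] = lst[0]*lst[0] = 4*4 = 16 → [4, 6, 16, 5]
append lst[0]+lst[-1] = 4+5 = 9 → [4, 6, 16, 5, 9]
pop(3) removes 5 → [4, 6, 16, 9]
pop() removes 9 → [4, 6, 16]
insert 0 at 3 → [4, 6, 16, 0]
lst[0]*lst[-2] = 4*16 = 64

64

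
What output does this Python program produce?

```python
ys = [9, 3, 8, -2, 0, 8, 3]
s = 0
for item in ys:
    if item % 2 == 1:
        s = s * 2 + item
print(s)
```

45

item=9: odd, s = 0*2+9 = 9
item=3: odd, s = 9*2+3 = 21
item=8: not odd
item=-2: not odd
item=0: not odd
item=8: not odd
item=3: odd, s = 21*2+3 = 45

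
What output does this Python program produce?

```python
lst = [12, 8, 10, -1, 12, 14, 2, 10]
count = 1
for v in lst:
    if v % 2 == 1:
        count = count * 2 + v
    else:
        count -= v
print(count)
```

-97

v=12: not odd, count = 1-12 = -11
v=8: not odd, count = (-11)-8 = -19
v=10: not odd, count = (-19)-10 = -29
v=-1: odd, count = (-29)*2+(-1) = -59
v=12: not odd, count = (-59)-12 = -71
v=14: not odd, count = (-71)-14 = -85
v=2: not odd, count = (-85)-2 = -87
v=10: not odd, count = (-87)-10 = -97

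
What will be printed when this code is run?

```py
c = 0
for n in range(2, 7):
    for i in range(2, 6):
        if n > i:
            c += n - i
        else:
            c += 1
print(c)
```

30

n=2,i=2: not 2>2, c = 0+1 = 1
n=2,i=3: not 2>3, c = 1+1 = 2
n=2,i=4: not 2>4, c = 2+1 = 3
n=2,i=5: not 2>5, c = 3+1 = 4
n=3,i=2: 3>2, c = 4+1 = 5
n=3,i=3: not 3>3, c = 5+1 = 6
n=3,i=4: not 3>4, c = 6+1 = 7
n=3,i=5: not 3>5, c = 7+1 = 8
n=4,i=2: 4>2, c = 8+2 = 10
n=4,i=3: 4>3, c = 10+1 = 11
n=4,i=4: not 4>4, c = 11+1 = 12
n=4,i=5: not 4>5, c = 12+1 = 13
n=5,i=2: 5>2, c = 13+3 = 16
n=5,i=3: 5>3, c = 16+2 = 18
n=5,i=4: 5>4, c = 18+1 = 19
n=5,i=5: not 5>5, c = 19+1 = 20
n=6,i=2: 6>2, c = 20+4 = 24
n=6,i=3: 6>3, c = 24+3 = 27
n=6,i=4: 6>4, c = 27+2 = 29
n=6,i=5: 6>5, c = 29+1 = 30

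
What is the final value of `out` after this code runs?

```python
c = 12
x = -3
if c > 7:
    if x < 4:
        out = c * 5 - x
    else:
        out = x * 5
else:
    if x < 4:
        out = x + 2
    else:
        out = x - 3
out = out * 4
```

252

c=12, x=-3
c > 7 is True; x < 4 is True
→ out = c * 5 - x = 63
out = 63*4 = 252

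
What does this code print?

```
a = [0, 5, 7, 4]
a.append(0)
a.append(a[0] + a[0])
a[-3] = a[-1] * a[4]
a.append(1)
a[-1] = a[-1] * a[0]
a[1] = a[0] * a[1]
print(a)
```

[0, 0, 7, 0, 0, 0, 0]

append 0 → [0, 5, 7, 4, 0]
append a[0]+a[0] = 0+0 = 0 → [0, 5, 7, 4, 0, 0]
a[-3] = a[-1]*a[4] = 0*0 = 0 → [0, 5, 7, 0, 0, 0]
append 1 → [0, 5, 7, 0, 0, 0, 1]
a[-1] = a[-1]*a[0] = 1*0 = 0 → [0, 5, 7, 0, 0, 0, 0]
a[1] = a[0]*a[1] = 0*5 = 0 → [0, 0, 7, 0, 0, 0, 0]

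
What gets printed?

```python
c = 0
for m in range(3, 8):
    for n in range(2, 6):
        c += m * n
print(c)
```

350

m=3,n=2: c = 0+6 = 6
m=3,n=3: c = 6+9 = 15
m=3,n=4: c = 15+12 = 27
m=3,n=5: c = 27+15 = 42
m=4,n=2: c = 42+8 = 50
m=4,n=3: c = 50+12 = 62
m=4,n=4: c = 62+16 = 78
m=4,n=5: c = 78+20 = 98
m=5,n=2: c = 98+10 = 108
m=5,n=3: c = 108+15 = 123
m=5,n=4: c = 123+20 = 143
m=5,n=5: c = 143+25 = 168
m=6,n=2: c = 168+12 = 180
m=6,n=3: c = 180+18 = 198
m=6,n=4: c = 198+24 = 222
m=6,n=5: c = 222+30 = 252
m=7,n=2: c = 252+14 = 266
m=7,n=3: c = 266+21 = 287
m=7,n=4: c = 287+28 = 315
m=7,n=5: c = 315+35 = 350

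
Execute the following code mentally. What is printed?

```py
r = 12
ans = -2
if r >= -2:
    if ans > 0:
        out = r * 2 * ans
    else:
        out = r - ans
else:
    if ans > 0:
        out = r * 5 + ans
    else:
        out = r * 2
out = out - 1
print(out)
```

13

r=12, ans=-2
r >= -2 is True; ans > 0 is False
→ out = r - ans = 14
out = 14-1 = 13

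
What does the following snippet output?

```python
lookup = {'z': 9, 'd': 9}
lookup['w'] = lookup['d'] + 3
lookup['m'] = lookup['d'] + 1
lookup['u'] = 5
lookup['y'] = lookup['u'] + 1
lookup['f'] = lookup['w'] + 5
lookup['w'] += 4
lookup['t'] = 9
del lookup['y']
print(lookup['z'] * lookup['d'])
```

81

lookup['w'] = lookup['d']+3 = 12 → {'z': 9, 'd': 9, 'w': 12}
lookup['m'] = lookup['d']+1 = 10 → {'z': 9, 'd': 9, 'w': 12, 'm': 10}
lookup['u'] = 5 → {'z': 9, 'd': 9, 'w': 12, 'm': 10, 'u': 5}
lookup['y'] = lookup['u']+1 = 6 → {'z': 9, 'd': 9, 'w': 12, 'm': 10, 'u': 5, 'y': 6}
lookup['f'] = lookup['w']+5 = 17 → {'z': 9, 'd': 9, 'w': 12, 'm': 10, 'u': 5, 'y': 6, 'f': 17}
lookup['w'] = 12+4 = 16 → {'z': 9, 'd': 9, 'w': 16, 'm': 10, 'u': 5, 'y': 6, 'f': 17}
lookup['t'] = 9 → {'z': 9, 'd': 9, 'w': 16, 'm': 10, 'u': 5, 'y': 6, 'f': 17, 't': 9}
del 'y' → {'z': 9, 'd': 9, 'w': 16, 'm': 10, 'u': 5, 'f': 17, 't': 9}
lookup['z']*lookup['d'] = 9*9 = 81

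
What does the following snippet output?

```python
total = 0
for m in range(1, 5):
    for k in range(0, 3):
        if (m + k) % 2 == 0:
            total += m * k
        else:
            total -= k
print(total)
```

m=1,k=0: odd sum, total = 0-0 = 0
m=1,k=1: even sum, total = 0+1 = 1
m=1,k=2: odd sum, total = 1-2 = -1
m=2,k=0: even sum, total = (-1)+0 = -1
m=2,k=1: odd sum, total = (-1)-1 = -2
m=2,k=2: even sum, total = (-2)+4 = 2
m=3,k=0: odd sum, total = 2-0 = 2
m=3,k=1: even sum, total = 2+3 = 5
m=3,k=2: odd sum, total = 5-2 = 3
m=4,k=0: even sum, total = 3+0 = 3
m=4,k=1: odd sum, total = 3-1 = 2
m=4,k=2: even sum, total = 2+8 = 10

10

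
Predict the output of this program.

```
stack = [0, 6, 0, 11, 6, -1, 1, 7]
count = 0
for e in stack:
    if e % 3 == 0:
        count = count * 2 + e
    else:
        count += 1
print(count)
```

35

e=0: %3==0, count = 0*2+0 = 0
e=6: %3==0, count = 0*2+6 = 6
e=0: %3==0, count = 6*2+0 = 12
e=11: not %3==0, count = 12+1 = 13
e=6: %3==0, count = 13*2+6 = 32
e=-1: not %3==0, count = 32+1 = 33
e=1: not %3==0, count = 33+1 = 34
e=7: not %3==0, count = 34+1 = 35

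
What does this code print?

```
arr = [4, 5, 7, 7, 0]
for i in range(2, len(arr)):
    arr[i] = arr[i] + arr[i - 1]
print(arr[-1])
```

19

i=2: arr[2] = 7+5 = 12 → [4, 5, 12, 7, 0]
i=3: arr[3] = 7+12 = 19 → [4, 5, 12, 19, 0]
i=4: arr[4] = 0+19 = 19 → [4, 5, 12, 19, 19]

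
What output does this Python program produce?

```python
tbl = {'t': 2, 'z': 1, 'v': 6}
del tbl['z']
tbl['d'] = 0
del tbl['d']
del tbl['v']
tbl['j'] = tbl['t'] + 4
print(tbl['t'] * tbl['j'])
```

del 'z' → {'t': 2, 'v': 6}
tbl['d'] = 0 → {'t': 2, 'v': 6, 'd': 0}
del 'd' → {'t': 2, 'v': 6}
del 'v' → {'t': 2}
tbl['j'] = tbl['t']+4 = 6 → {'t': 2, 'j': 6}
tbl['t']*tbl['j'] = 2*6 = 12

12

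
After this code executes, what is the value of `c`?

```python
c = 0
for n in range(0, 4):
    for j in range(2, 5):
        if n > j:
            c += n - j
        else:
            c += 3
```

34

n=0,j=2: not 0>2, c = 0+3 = 3
n=0,j=3: not 0>3, c = 3+3 = 6
n=0,j=4: not 0>4, c = 6+3 = 9
n=1,j=2: not 1>2, c = 9+3 = 12
n=1,j=3: not 1>3, c = 12+3 = 15
n=1,j=4: not 1>4, c = 15+3 = 18
n=2,j=2: not 2>2, c = 18+3 = 21
n=2,j=3: not 2>3, c = 21+3 = 24
n=2,j=4: not 2>4, c = 24+3 = 27
n=3,j=2: 3>2, c = 27+1 = 28
n=3,j=3: not 3>3, c = 28+3 = 31
n=3,j=4: not 3>4, c = 31+3 = 34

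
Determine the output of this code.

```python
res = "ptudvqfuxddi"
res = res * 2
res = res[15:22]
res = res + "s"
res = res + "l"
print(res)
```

repeat ×2 → 'ptudvqfuxddiptudvqfuxddi'
slice [15:22] → 'dvqfuxd'
+ 's' → 'dvqfuxds'
+ 'l' → 'dvqfuxdsl'

dvqfuxdsl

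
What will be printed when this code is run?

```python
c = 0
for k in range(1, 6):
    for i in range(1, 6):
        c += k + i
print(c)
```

150

k=1,i=1: c = 0+2 = 2
k=1,i=2: c = 2+3 = 5
k=1,i=3: c = 5+4 = 9
k=1,i=4: c = 9+5 = 14
k=1,i=5: c = 14+6 = 20
k=2,i=1: c = 20+3 = 23
k=2,i=2: c = 23+4 = 27
k=2,i=3: c = 27+5 = 32
k=2,i=4: c = 32+6 = 38
k=2,i=5: c = 38+7 = 45
k=3,i=1: c = 45+4 = 49
k=3,i=2: c = 49+5 = 54
k=3,i=3: c = 54+6 = 60
k=3,i=4: c = 60+7 = 67
k=3,i=5: c = 67+8 = 75
k=4,i=1: c = 75+5 = 80
k=4,i=2: c = 80+6 = 86
k=4,i=3: c = 86+7 = 93
k=4,i=4: c = 93+8 = 101
k=4,i=5: c = 101+9 = 110
k=5,i=1: c = 110+6 = 116
k=5,i=2: c = 116+7 = 123
k=5,i=3: c = 123+8 = 131
k=5,i=4: c = 131+9 = 140
k=5,i=5: c = 140+10 = 150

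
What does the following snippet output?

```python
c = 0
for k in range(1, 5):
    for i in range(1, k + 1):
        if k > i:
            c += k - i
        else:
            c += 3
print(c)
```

22

k=1,i=1: not 1>1, c = 0+3 = 3
k=2,i=1: 2>1, c = 3+1 = 4
k=2,i=2: not 2>2, c = 4+3 = 7
k=3,i=1: 3>1, c = 7+2 = 9
k=3,i=2: 3>2, c = 9+1 = 10
k=3,i=3: not 3>3, c = 10+3 = 13
k=4,i=1: 4>1, c = 13+3 = 16
k=4,i=2: 4>2, c = 16+2 = 18
k=4,i=3: 4>3, c = 18+1 = 19
k=4,i=4: not 4>4, c = 19+3 = 22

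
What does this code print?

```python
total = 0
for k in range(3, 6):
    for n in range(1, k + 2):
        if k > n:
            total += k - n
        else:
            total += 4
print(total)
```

k=3,n=1: 3>1, total = 0+2 = 2
k=3,n=2: 3>2, total = 2+1 = 3
k=3,n=3: not 3>3, total = 3+4 = 7
k=3,n=4: not 3>4, total = 7+4 = 11
k=4,n=1: 4>1, total = 11+3 = 14
k=4,n=2: 4>2, total = 14+2 = 16
k=4,n=3: 4>3, total = 16+1 = 17
k=4,n=4: not 4>4, total = 17+4 = 21
k=4,n=5: not 4>5, total = 21+4 = 25
k=5,n=1: 5>1, total = 25+4 = 29
k=5,n=2: 5>2, total = 29+3 = 32
k=5,n=3: 5>3, total = 32+2 = 34
k=5,n=4: 5>4, total = 34+1 = 35
k=5,n=5: not 5>5, total = 35+4 = 39
k=5,n=6: not 5>6, total = 39+4 = 43

43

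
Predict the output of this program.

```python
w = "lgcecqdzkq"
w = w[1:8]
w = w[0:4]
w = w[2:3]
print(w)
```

slice [1:8] → 'gcecqdz'
slice [0:4] → 'gcec'
slice [2:3] → 'e'

e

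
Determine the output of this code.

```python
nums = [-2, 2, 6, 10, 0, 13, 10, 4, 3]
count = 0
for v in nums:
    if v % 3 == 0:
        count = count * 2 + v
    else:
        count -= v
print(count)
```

-67

v=-2: not %3==0, count = 0-(-2) = 2
v=2: not %3==0, count = 2-2 = 0
v=6: %3==0, count = 0*2+6 = 6
v=10: not %3==0, count = 6-10 = -4
v=0: %3==0, count = (-4)*2+0 = -8
v=13: not %3==0, count = (-8)-13 = -21
v=10: not %3==0, count = (-21)-10 = -31
v=4: not %3==0, count = (-31)-4 = -35
v=3: %3==0, count = (-35)*2+3 = -67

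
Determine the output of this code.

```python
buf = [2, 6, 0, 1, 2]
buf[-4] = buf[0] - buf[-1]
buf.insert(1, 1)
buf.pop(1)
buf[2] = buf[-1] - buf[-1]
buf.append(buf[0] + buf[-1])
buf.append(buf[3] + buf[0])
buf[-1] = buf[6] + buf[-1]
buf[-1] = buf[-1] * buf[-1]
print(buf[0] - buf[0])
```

0

buf[-4] = buf[0]-buf[-1] = 2-2 = 0 → [2, 0, 0, 1, 2]
insert 1 at 1 → [2, 1, 0, 0, 1, 2]
pop(1) removes 1 → [2, 0, 0, 1, 2]
buf[2] = buf[-1]-buf[-1] = 2-2 = 0 → [2, 0, 0, 1, 2]
append buf[0]+buf[-1] = 2+2 = 4 → [2, 0, 0, 1, 2, 4]
append buf[3]+buf[0] = 1+2 = 3 → [2, 0, 0, 1, 2, 4, 3]
buf[-1] = buf[6]+buf[-1] = 3+3 = 6 → [2, 0, 0, 1, 2, 4, 6]
buf[-1] = buf[-1]*buf[-1] = 6*6 = 36 → [2, 0, 0, 1, 2, 4, 36]
buf[0]-buf[0] = 2-2 = 0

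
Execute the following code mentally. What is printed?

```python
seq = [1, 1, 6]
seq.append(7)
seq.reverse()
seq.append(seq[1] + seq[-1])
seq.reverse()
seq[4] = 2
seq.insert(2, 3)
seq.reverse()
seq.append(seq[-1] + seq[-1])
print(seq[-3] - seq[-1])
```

-13

append 7 → [1, 1, 6, 7]
reverse → [7, 6, 1, 1]
append seq[1]+seq[-1] = 6+1 = 7 → [7, 6, 1, 1, 7]
reverse → [7, 1, 1, 6, 7]
seq[4] = 2 → [7, 1, 1, 6, 2]
insert 3 at 2 → [7, 1, 3, 1, 6, 2]
reverse → [2, 6, 1, 3, 1, 7]
append seq[-1]+seq[-1] = 7+7 = 14 → [2, 6, 1, 3, 1, 7, 14]
seq[-3]-seq[-1] = 1-14 = -13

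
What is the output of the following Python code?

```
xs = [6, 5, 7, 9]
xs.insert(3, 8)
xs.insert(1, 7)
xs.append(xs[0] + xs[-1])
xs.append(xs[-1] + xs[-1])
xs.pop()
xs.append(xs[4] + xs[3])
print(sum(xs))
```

insert 8 at 3 → [6, 5, 7, 8, 9]
insert 7 at 1 → [6, 7, 5, 7, 8, 9]
append xs[0]+xs[-1] = 6+9 = 15 → [6, 7, 5, 7, 8, 9, 15]
append xs[-1]+xs[-1] = 15+15 = 30 → [6, 7, 5, 7, 8, 9, 15, 30]
pop() removes 30 → [6, 7, 5, 7, 8, 9, 15]
append xs[4]+xs[3] = 8+7 = 15 → [6, 7, 5, 7, 8, 9, 15, 15]
sum = 72

72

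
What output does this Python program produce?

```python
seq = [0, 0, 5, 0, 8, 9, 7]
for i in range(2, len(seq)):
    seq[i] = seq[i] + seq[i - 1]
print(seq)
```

[0, 0, 5, 5, 13, 22, 29]

i=2: seq[2] = 5+0 = 5 → [0, 0, 5, 0, 8, 9, 7]
i=3: seq[3] = 0+5 = 5 → [0, 0, 5, 5, 8, 9, 7]
i=4: seq[4] = 8+5 = 13 → [0, 0, 5, 5, 13, 9, 7]
i=5: seq[5] = 9+13 = 22 → [0, 0, 5, 5, 13, 22, 7]
i=6: seq[6] = 7+22 = 29 → [0, 0, 5, 5, 13, 22, 29]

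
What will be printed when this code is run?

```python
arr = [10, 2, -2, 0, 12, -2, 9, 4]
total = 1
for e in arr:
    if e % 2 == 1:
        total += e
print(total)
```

10

e=10: not odd
e=2: not odd
e=-2: not odd
e=0: not odd
e=12: not odd
e=-2: not odd
e=9: odd, total = 1+9 = 10
e=4: not odd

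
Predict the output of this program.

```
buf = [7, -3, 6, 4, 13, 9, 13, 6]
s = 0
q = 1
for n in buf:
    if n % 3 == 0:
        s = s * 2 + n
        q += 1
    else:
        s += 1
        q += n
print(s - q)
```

n=7: not %3==0, s = 0+1 = 1; q=8
n=-3: %3==0, s = 1*2+(-3) = -1; q=9
n=6: %3==0, s = (-1)*2+6 = 4; q=10
n=4: not %3==0, s = 4+1 = 5; q=14
n=13: not %3==0, s = 5+1 = 6; q=27
n=9: %3==0, s = 6*2+9 = 21; q=28
n=13: not %3==0, s = 21+1 = 22; q=41
n=6: %3==0, s = 22*2+6 = 50; q=42
s-q = 50-42 = 8

8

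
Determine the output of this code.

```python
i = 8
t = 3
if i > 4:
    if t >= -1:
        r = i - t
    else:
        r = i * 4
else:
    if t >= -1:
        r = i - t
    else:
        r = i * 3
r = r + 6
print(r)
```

i=8, t=3
i > 4 is True; t >= -1 is True
→ r = i - t = 5
r = 5+6 = 11

11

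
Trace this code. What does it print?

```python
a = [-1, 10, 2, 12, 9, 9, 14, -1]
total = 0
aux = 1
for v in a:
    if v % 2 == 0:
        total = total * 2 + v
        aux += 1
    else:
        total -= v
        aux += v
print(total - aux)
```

86

v=-1: not even, total = 0-(-1) = 1; aux=0
v=10: even, total = 1*2+10 = 12; aux=1
v=2: even, total = 12*2+2 = 26; aux=2
v=12: even, total = 26*2+12 = 64; aux=3
v=9: not even, total = 64-9 = 55; aux=12
v=9: not even, total = 55-9 = 46; aux=21
v=14: even, total = 46*2+14 = 106; aux=22
v=-1: not even, total = 106-(-1) = 107; aux=21
total-aux = 107-21 = 86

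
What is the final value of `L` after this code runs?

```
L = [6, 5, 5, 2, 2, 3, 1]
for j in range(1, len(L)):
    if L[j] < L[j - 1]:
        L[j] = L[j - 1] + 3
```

j=1: 5<6, L[1] = 6+3 = 9 → [6, 9, 5, 2, 2, 3, 1]
j=2: 5<9, L[2] = 9+3 = 12 → [6, 9, 12, 2, 2, 3, 1]
j=3: 2<12, L[3] = 12+3 = 15 → [6, 9, 12, 15, 2, 3, 1]
j=4: 2<15, L[4] = 15+3 = 18 → [6, 9, 12, 15, 18, 3, 1]
j=5: 3<18, L[5] = 18+3 = 21 → [6, 9, 12, 15, 18, 21, 1]
j=6: 1<21, L[6] = 21+3 = 24 → [6, 9, 12, 15, 18, 21, 24]

[6, 9, 12, 15, 18, 21, 24]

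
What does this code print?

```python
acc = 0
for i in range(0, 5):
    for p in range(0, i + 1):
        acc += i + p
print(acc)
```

i=0,p=0: acc = 0+0 = 0
i=1,p=0: acc = 0+1 = 1
i=1,p=1: acc = 1+2 = 3
i=2,p=0: acc = 3+2 = 5
i=2,p=1: acc = 5+3 = 8
i=2,p=2: acc = 8+4 = 12
i=3,p=0: acc = 12+3 = 15
i=3,p=1: acc = 15+4 = 19
i=3,p=2: acc = 19+5 = 24
i=3,p=3: acc = 24+6 = 30
i=4,p=0: acc = 30+4 = 34
i=4,p=1: acc = 34+5 = 39
i=4,p=2: acc = 39+6 = 45
i=4,p=3: acc = 45+7 = 52
i=4,p=4: acc = 52+8 = 60

60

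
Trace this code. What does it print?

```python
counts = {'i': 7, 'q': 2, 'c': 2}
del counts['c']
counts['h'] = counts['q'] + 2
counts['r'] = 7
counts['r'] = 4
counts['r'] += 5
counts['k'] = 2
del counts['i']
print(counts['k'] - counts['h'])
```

-2

del 'c' → {'i': 7, 'q': 2}
counts['h'] = counts['q']+2 = 4 → {'i': 7, 'q': 2, 'h': 4}
counts['r'] = 7 → {'i': 7, 'q': 2, 'h': 4, 'r': 7}
counts['r'] = 4 → {'i': 7, 'q': 2, 'h': 4, 'r': 4}
counts['r'] = 4+5 = 9 → {'i': 7, 'q': 2, 'h': 4, 'r': 9}
counts['k'] = 2 → {'i': 7, 'q': 2, 'h': 4, 'r': 9, 'k': 2}
del 'i' → {'q': 2, 'h': 4, 'r': 9, 'k': 2}
counts['k']-counts['h'] = 2-4 = -2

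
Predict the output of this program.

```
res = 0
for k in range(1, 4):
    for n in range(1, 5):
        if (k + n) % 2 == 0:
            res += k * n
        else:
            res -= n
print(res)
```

k=1,n=1: even sum, res = 0+1 = 1
k=1,n=2: odd sum, res = 1-2 = -1
k=1,n=3: even sum, res = (-1)+3 = 2
k=1,n=4: odd sum, res = 2-4 = -2
k=2,n=1: odd sum, res = (-2)-1 = -3
k=2,n=2: even sum, res = (-3)+4 = 1
k=2,n=3: odd sum, res = 1-3 = -2
k=2,n=4: even sum, res = (-2)+8 = 6
k=3,n=1: even sum, res = 6+3 = 9
k=3,n=2: odd sum, res = 9-2 = 7
k=3,n=3: even sum, res = 7+9 = 16
k=3,n=4: odd sum, res = 16-4 = 12

12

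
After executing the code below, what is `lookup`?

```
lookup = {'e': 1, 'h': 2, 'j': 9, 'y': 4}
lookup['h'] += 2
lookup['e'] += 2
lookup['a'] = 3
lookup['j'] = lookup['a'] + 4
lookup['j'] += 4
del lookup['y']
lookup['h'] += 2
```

{'e': 3, 'h': 6, 'j': 11, 'a': 3}

lookup['h'] = 2+2 = 4 → {'e': 1, 'h': 4, 'j': 9, 'y': 4}
lookup['e'] = 1+2 = 3 → {'e': 3, 'h': 4, 'j': 9, 'y': 4}
lookup['a'] = 3 → {'e': 3, 'h': 4, 'j': 9, 'y': 4, 'a': 3}
lookup['j'] = lookup['a']+4 = 7 → {'e': 3, 'h': 4, 'j': 7, 'y': 4, 'a': 3}
lookup['j'] = 7+4 = 11 → {'e': 3, 'h': 4, 'j': 11, 'y': 4, 'a': 3}
del 'y' → {'e': 3, 'h': 4, 'j': 11, 'a': 3}
lookup['h'] = 4+2 = 6 → {'e': 3, 'h': 6, 'j': 11, 'a': 3}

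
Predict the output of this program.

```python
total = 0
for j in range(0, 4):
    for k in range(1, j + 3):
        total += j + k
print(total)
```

60

j=0,k=1: total = 0+1 = 1
j=0,k=2: total = 1+2 = 3
j=1,k=1: total = 3+2 = 5
j=1,k=2: total = 5+3 = 8
j=1,k=3: total = 8+4 = 12
j=2,k=1: total = 12+3 = 15
j=2,k=2: total = 15+4 = 19
j=2,k=3: total = 19+5 = 24
j=2,k=4: total = 24+6 = 30
j=3,k=1: total = 30+4 = 34
j=3,k=2: total = 34+5 = 39
j=3,k=3: total = 39+6 = 45
j=3,k=4: total = 45+7 = 52
j=3,k=5: total = 52+8 = 60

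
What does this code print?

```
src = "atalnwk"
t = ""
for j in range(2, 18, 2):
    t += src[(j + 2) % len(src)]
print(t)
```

nktlwaan

j=2: add src[4]='n' → 'n'
j=4: add src[6]='k' → 'nk'
j=6: add src[1]='t' → 'nkt'
j=8: add src[3]='l' → 'nktl'
j=10: add src[5]='w' → 'nktlw'
j=12: add src[0]='a' → 'nktlwa'
j=14: add src[2]='a' → 'nktlwaa'
j=16: add src[4]='n' → 'nktlwaan'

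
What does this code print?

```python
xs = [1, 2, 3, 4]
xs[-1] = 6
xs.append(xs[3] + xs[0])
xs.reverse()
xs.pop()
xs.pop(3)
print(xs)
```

[7, 6, 3]

xs[-1] = 6 → [1, 2, 3, 6]
append xs[3]+xs[0] = 6+1 = 7 → [1, 2, 3, 6, 7]
reverse → [7, 6, 3, 2, 1]
pop() removes 1 → [7, 6, 3, 2]
pop(3) removes 2 → [7, 6, 3]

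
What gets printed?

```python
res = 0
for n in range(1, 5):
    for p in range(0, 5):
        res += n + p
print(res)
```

n=1,p=0: res = 0+1 = 1
n=1,p=1: res = 1+2 = 3
n=1,p=2: res = 3+3 = 6
n=1,p=3: res = 6+4 = 10
n=1,p=4: res = 10+5 = 15
n=2,p=0: res = 15+2 = 17
n=2,p=1: res = 17+3 = 20
n=2,p=2: res = 20+4 = 24
n=2,p=3: res = 24+5 = 29
n=2,p=4: res = 29+6 = 35
n=3,p=0: res = 35+3 = 38
n=3,p=1: res = 38+4 = 42
n=3,p=2: res = 42+5 = 47
n=3,p=3: res = 47+6 = 53
n=3,p=4: res = 53+7 = 60
n=4,p=0: res = 60+4 = 64
n=4,p=1: res = 64+5 = 69
n=4,p=2: res = 69+6 = 75
n=4,p=3: res = 75+7 = 82
n=4,p=4: res = 82+8 = 90

90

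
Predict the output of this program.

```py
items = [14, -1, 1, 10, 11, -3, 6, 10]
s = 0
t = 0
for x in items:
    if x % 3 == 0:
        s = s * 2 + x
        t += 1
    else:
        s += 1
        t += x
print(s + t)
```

x=14: not %3==0, s = 0+1 = 1; t=14
x=-1: not %3==0, s = 1+1 = 2; t=13
x=1: not %3==0, s = 2+1 = 3; t=14
x=10: not %3==0, s = 3+1 = 4; t=24
x=11: not %3==0, s = 4+1 = 5; t=35
x=-3: %3==0, s = 5*2+(-3) = 7; t=36
x=6: %3==0, s = 7*2+6 = 20; t=37
x=10: not %3==0, s = 20+1 = 21; t=47
s+t = 21+47 = 68

68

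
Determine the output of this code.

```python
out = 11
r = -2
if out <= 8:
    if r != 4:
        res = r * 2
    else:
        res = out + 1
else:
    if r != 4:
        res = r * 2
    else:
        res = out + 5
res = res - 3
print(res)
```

out=11, r=-2
out <= 8 is False; r != 4 is True
→ res = r * 2 = -4
res = (-4)-3 = -7

-7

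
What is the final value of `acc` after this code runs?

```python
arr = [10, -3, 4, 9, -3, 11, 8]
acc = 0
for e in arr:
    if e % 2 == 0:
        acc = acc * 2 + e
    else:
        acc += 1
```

e=10: even, acc = 0*2+10 = 10
e=-3: not even, acc = 10+1 = 11
e=4: even, acc = 11*2+4 = 26
e=9: not even, acc = 26+1 = 27
e=-3: not even, acc = 27+1 = 28
e=11: not even, acc = 28+1 = 29
e=8: even, acc = 29*2+8 = 66

66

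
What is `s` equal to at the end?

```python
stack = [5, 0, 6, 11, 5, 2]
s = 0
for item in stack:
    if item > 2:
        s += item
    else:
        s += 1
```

29

item=5: >2, s = 0+5 = 5
item=0: not >2, s = 5+1 = 6
item=6: >2, s = 6+6 = 12
item=11: >2, s = 12+11 = 23
item=5: >2, s = 23+5 = 28
item=2: not >2, s = 28+1 = 29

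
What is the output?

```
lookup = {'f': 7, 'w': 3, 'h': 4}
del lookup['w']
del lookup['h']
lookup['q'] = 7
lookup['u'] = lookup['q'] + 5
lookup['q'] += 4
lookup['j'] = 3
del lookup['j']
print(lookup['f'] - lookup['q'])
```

del 'w' → {'f': 7, 'h': 4}
del 'h' → {'f': 7}
lookup['q'] = 7 → {'f': 7, 'q': 7}
lookup['u'] = lookup['q']+5 = 12 → {'f': 7, 'q': 7, 'u': 12}
lookup['q'] = 7+4 = 11 → {'f': 7, 'q': 11, 'u': 12}
lookup['j'] = 3 → {'f': 7, 'q': 11, 'u': 12, 'j': 3}
del 'j' → {'f': 7, 'q': 11, 'u': 12}
lookup['f']-lookup['q'] = 7-11 = -4

-4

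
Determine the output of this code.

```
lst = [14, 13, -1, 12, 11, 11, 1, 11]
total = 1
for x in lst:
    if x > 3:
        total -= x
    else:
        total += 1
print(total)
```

-69

x=14: >3, total = 1-14 = -13
x=13: >3, total = (-13)-13 = -26
x=-1: not >3, total = (-26)+1 = -25
x=12: >3, total = (-25)-12 = -37
x=11: >3, total = (-37)-11 = -48
x=11: >3, total = (-48)-11 = -59
x=1: not >3, total = (-59)+1 = -58
x=11: >3, total = (-58)-11 = -69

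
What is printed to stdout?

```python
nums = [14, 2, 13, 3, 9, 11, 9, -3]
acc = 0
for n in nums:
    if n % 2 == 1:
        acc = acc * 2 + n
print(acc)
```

595

n=14: not odd
n=2: not odd
n=13: odd, acc = 0*2+13 = 13
n=3: odd, acc = 13*2+3 = 29
n=9: odd, acc = 29*2+9 = 67
n=11: odd, acc = 67*2+11 = 145
n=9: odd, acc = 145*2+9 = 299
n=-3: odd, acc = 299*2+(-3) = 595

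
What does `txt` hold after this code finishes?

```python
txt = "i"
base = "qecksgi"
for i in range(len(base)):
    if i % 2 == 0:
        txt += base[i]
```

i=0: add 'q' → 'iq'
i=1: skip
i=2: add 'c' → 'iqc'
i=3: skip
i=4: add 's' → 'iqcs'
i=5: skip
i=6: add 'i' → 'iqcsi'

'iqcsi'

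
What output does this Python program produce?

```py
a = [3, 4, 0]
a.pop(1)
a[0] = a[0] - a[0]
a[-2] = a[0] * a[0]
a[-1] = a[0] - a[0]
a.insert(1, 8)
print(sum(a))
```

pop(1) removes 4 → [3, 0]
a[0] = a[0]-a[0] = 3-3 = 0 → [0, 0]
a[-2] = a[0]*a[0] = 0*0 = 0 → [0, 0]
a[-1] = a[0]-a[0] = 0-0 = 0 → [0, 0]
insert 8 at 1 → [0, 8, 0]
sum = 8

8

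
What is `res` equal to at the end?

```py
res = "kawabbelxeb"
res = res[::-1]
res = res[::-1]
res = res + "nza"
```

reverse → 'bexlebbawak'
reverse → 'kawabbelxeb'
+ 'nza' → 'kawabbelxebnza'

'kawabbelxebnza'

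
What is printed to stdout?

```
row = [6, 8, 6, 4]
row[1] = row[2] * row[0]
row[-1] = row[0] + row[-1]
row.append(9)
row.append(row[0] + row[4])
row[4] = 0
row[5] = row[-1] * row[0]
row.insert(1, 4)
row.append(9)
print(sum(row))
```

row[1] = row[2]*row[0] = 6*6 = 36 → [6, 36, 6, 4]
row[-1] = row[0]+row[-1] = 6+4 = 10 → [6, 36, 6, 10]
append 9 → [6, 36, 6, 10, 9]
append row[0]+row[4] = 6+9 = 15 → [6, 36, 6, 10, 9, 15]
row[4] = 0 → [6, 36, 6, 10, 0, 15]
row[5] = row[-1]*row[0] = 15*6 = 90 → [6, 36, 6, 10, 0, 90]
insert 4 at 1 → [6, 4, 36, 6, 10, 0, 90]
append 9 → [6, 4, 36, 6, 10, 0, 90, 9]
sum = 161

161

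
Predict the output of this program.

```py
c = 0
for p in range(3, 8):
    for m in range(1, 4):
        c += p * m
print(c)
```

150

p=3,m=1: c = 0+3 = 3
p=3,m=2: c = 3+6 = 9
p=3,m=3: c = 9+9 = 18
p=4,m=1: c = 18+4 = 22
p=4,m=2: c = 22+8 = 30
p=4,m=3: c = 30+12 = 42
p=5,m=1: c = 42+5 = 47
p=5,m=2: c = 47+10 = 57
p=5,m=3: c = 57+15 = 72
p=6,m=1: c = 72+6 = 78
p=6,m=2: c = 78+12 = 90
p=6,m=3: c = 90+18 = 108
p=7,m=1: c = 108+7 = 115
p=7,m=2: c = 115+14 = 129
p=7,m=3: c = 129+21 = 150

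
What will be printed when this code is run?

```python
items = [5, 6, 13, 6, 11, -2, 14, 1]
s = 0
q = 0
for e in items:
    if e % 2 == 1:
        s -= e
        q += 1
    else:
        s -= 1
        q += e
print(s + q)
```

e=5: odd, s = 0-5 = -5; q=1
e=6: not odd, s = (-5)-1 = -6; q=7
e=13: odd, s = (-6)-13 = -19; q=8
e=6: not odd, s = (-19)-1 = -20; q=14
e=11: odd, s = (-20)-11 = -31; q=15
e=-2: not odd, s = (-31)-1 = -32; q=13
e=14: not odd, s = (-32)-1 = -33; q=27
e=1: odd, s = (-33)-1 = -34; q=28
s+q = (-34)+28 = -6

-6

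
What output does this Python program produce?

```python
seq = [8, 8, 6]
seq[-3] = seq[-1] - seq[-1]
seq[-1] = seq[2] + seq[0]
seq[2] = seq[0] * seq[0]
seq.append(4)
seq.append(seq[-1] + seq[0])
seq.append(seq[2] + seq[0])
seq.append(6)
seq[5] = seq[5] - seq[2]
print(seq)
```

[0, 8, 0, 4, 4, 0, 6]

seq[-3] = seq[-1]-seq[-1] = 6-6 = 0 → [0, 8, 6]
seq[-1] = seq[2]+seq[0] = 6+0 = 6 → [0, 8, 6]
seq[2] = seq[0]*seq[0] = 0*0 = 0 → [0, 8, 0]
append 4 → [0, 8, 0, 4]
append seq[-1]+seq[0] = 4+0 = 4 → [0, 8, 0, 4, 4]
append seq[2]+seq[0] = 0+0 = 0 → [0, 8, 0, 4, 4, 0]
append 6 → [0, 8, 0, 4, 4, 0, 6]
seq[5] = seq[5]-seq[2] = 0-0 = 0 → [0, 8, 0, 4, 4, 0, 6]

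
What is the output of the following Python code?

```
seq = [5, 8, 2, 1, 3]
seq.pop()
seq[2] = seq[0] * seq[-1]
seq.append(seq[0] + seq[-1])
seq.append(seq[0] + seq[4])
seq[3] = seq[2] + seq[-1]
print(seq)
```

pop() removes 3 → [5, 8, 2, 1]
seq[2] = seq[0]*seq[-1] = 5*1 = 5 → [5, 8, 5, 1]
append seq[0]+seq[-1] = 5+1 = 6 → [5, 8, 5, 1, 6]
append seq[0]+seq[4] = 5+6 = 11 → [5, 8, 5, 1, 6, 11]
seq[3] = seq[2]+seq[-1] = 5+11 = 16 → [5, 8, 5, 16, 6, 11]

[5, 8, 5, 16, 6, 11]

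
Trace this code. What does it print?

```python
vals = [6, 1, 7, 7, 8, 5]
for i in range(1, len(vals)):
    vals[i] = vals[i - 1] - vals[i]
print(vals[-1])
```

-22

i=1: vals[1] = 6-1 = 5 → [6, 5, 7, 7, 8, 5]
i=2: vals[2] = 5-7 = -2 → [6, 5, -2, 7, 8, 5]
i=3: vals[3] = (-2)-7 = -9 → [6, 5, -2, -9, 8, 5]
i=4: vals[4] = (-9)-8 = -17 → [6, 5, -2, -9, -17, 5]
i=5: vals[5] = (-17)-5 = -22 → [6, 5, -2, -9, -17, -22]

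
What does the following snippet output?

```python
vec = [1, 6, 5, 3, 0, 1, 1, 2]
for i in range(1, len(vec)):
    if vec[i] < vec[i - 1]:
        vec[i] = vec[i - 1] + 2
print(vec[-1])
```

i=1: 6>=1, unchanged → [1, 6, 5, 3, 0, 1, 1, 2]
i=2: 5<6, vec[2] = 6+2 = 8 → [1, 6, 8, 3, 0, 1, 1, 2]
i=3: 3<8, vec[3] = 8+2 = 10 → [1, 6, 8, 10, 0, 1, 1, 2]
i=4: 0<10, vec[4] = 10+2 = 12 → [1, 6, 8, 10, 12, 1, 1, 2]
i=5: 1<12, vec[5] = 12+2 = 14 → [1, 6, 8, 10, 12, 14, 1, 2]
i=6: 1<14, vec[6] = 14+2 = 16 → [1, 6, 8, 10, 12, 14, 16, 2]
i=7: 2<16, vec[7] = 16+2 = 18 → [1, 6, 8, 10, 12, 14, 16, 18]

18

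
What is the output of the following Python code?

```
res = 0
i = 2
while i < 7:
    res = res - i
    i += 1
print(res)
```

-20

i=2: res = 0-2 = -2
i=3: res = (-2)-3 = -5
i=4: res = (-5)-4 = -9
i=5: res = (-9)-5 = -14
i=6: res = (-14)-6 = -20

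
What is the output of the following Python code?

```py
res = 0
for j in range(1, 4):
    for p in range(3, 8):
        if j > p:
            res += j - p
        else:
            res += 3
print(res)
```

45

j=1,p=3: not 1>3, res = 0+3 = 3
j=1,p=4: not 1>4, res = 3+3 = 6
j=1,p=5: not 1>5, res = 6+3 = 9
j=1,p=6: not 1>6, res = 9+3 = 12
j=1,p=7: not 1>7, res = 12+3 = 15
j=2,p=3: not 2>3, res = 15+3 = 18
j=2,p=4: not 2>4, res = 18+3 = 21
j=2,p=5: not 2>5, res = 21+3 = 24
j=2,p=6: not 2>6, res = 24+3 = 27
j=2,p=7: not 2>7, res = 27+3 = 30
j=3,p=3: not 3>3, res = 30+3 = 33
j=3,p=4: not 3>4, res = 33+3 = 36
j=3,p=5: not 3>5, res = 36+3 = 39
j=3,p=6: not 3>6, res = 39+3 = 42
j=3,p=7: not 3>7, res = 42+3 = 45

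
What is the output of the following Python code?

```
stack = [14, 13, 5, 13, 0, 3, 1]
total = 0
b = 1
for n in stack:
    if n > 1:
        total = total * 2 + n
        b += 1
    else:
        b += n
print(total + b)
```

384

n=14: >1, total = 0*2+14 = 14; b=2
n=13: >1, total = 14*2+13 = 41; b=3
n=5: >1, total = 41*2+5 = 87; b=4
n=13: >1, total = 87*2+13 = 187; b=5
n=0: not >1; b=5
n=3: >1, total = 187*2+3 = 377; b=6
n=1: not >1; b=7
total+b = 377+7 = 384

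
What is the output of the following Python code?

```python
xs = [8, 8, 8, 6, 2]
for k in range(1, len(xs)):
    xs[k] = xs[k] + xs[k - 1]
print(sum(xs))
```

k=1: xs[1] = 8+8 = 16 → [8, 16, 8, 6, 2]
k=2: xs[2] = 8+16 = 24 → [8, 16, 24, 6, 2]
k=3: xs[3] = 6+24 = 30 → [8, 16, 24, 30, 2]
k=4: xs[4] = 2+30 = 32 → [8, 16, 24, 30, 32]
sum = 110

110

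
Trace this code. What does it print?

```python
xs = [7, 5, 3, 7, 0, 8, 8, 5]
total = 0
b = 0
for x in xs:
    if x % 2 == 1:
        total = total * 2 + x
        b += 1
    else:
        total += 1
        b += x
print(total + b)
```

x=7: odd, total = 0*2+7 = 7; b=1
x=5: odd, total = 7*2+5 = 19; b=2
x=3: odd, total = 19*2+3 = 41; b=3
x=7: odd, total = 41*2+7 = 89; b=4
x=0: not odd, total = 89+1 = 90; b=4
x=8: not odd, total = 90+1 = 91; b=12
x=8: not odd, total = 91+1 = 92; b=20
x=5: odd, total = 92*2+5 = 189; b=21
total+b = 189+21 = 210

210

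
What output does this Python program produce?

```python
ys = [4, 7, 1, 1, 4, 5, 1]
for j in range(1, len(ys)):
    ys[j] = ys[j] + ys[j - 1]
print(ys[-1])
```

23

j=1: ys[1] = 7+4 = 11 → [4, 11, 1, 1, 4, 5, 1]
j=2: ys[2] = 1+11 = 12 → [4, 11, 12, 1, 4, 5, 1]
j=3: ys[3] = 1+12 = 13 → [4, 11, 12, 13, 4, 5, 1]
j=4: ys[4] = 4+13 = 17 → [4, 11, 12, 13, 17, 5, 1]
j=5: ys[5] = 5+17 = 22 → [4, 11, 12, 13, 17, 22, 1]
j=6: ys[6] = 1+22 = 23 → [4, 11, 12, 13, 17, 22, 23]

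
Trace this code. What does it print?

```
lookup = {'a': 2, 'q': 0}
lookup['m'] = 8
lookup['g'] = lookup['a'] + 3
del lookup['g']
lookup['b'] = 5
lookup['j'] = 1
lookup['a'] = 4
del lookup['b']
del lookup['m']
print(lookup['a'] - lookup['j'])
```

3

lookup['m'] = 8 → {'a': 2, 'q': 0, 'm': 8}
lookup['g'] = lookup['a']+3 = 5 → {'a': 2, 'q': 0, 'm': 8, 'g': 5}
del 'g' → {'a': 2, 'q': 0, 'm': 8}
lookup['b'] = 5 → {'a': 2, 'q': 0, 'm': 8, 'b': 5}
lookup['j'] = 1 → {'a': 2, 'q': 0, 'm': 8, 'b': 5, 'j': 1}
lookup['a'] = 4 → {'a': 4, 'q': 0, 'm': 8, 'b': 5, 'j': 1}
del 'b' → {'a': 4, 'q': 0, 'm': 8, 'j': 1}
del 'm' → {'a': 4, 'q': 0, 'j': 1}
lookup['a']-lookup['j'] = 4-1 = 3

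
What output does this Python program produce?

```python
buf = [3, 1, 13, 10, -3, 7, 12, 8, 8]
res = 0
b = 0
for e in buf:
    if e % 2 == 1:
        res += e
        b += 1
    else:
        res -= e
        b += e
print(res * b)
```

e=3: odd, res = 0+3 = 3; b=1
e=1: odd, res = 3+1 = 4; b=2
e=13: odd, res = 4+13 = 17; b=3
e=10: not odd, res = 17-10 = 7; b=13
e=-3: odd, res = 7+(-3) = 4; b=14
e=7: odd, res = 4+7 = 11; b=15
e=12: not odd, res = 11-12 = -1; b=27
e=8: not odd, res = (-1)-8 = -9; b=35
e=8: not odd, res = (-9)-8 = -17; b=43
res*b = (-17)*43 = -731

-731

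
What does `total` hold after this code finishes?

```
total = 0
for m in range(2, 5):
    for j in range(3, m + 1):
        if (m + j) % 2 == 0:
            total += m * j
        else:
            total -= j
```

22

m=3,j=3: even sum, total = 0+9 = 9
m=4,j=3: odd sum, total = 9-3 = 6
m=4,j=4: even sum, total = 6+16 = 22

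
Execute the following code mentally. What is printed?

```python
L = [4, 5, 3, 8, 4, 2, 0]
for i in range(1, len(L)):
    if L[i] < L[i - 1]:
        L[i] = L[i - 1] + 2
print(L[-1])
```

i=1: 5>=4, unchanged → [4, 5, 3, 8, 4, 2, 0]
i=2: 3<5, L[2] = 5+2 = 7 → [4, 5, 7, 8, 4, 2, 0]
i=3: 8>=7, unchanged → [4, 5, 7, 8, 4, 2, 0]
i=4: 4<8, L[4] = 8+2 = 10 → [4, 5, 7, 8, 10, 2, 0]
i=5: 2<10, L[5] = 10+2 = 12 → [4, 5, 7, 8, 10, 12, 0]
i=6: 0<12, L[6] = 12+2 = 14 → [4, 5, 7, 8, 10, 12, 14]

14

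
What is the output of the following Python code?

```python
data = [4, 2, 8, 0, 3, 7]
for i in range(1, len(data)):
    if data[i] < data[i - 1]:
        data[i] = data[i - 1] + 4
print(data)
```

i=1: 2<4, data[1] = 4+4 = 8 → [4, 8, 8, 0, 3, 7]
i=2: 8>=8, unchanged → [4, 8, 8, 0, 3, 7]
i=3: 0<8, data[3] = 8+4 = 12 → [4, 8, 8, 12, 3, 7]
i=4: 3<12, data[4] = 12+4 = 16 → [4, 8, 8, 12, 16, 7]
i=5: 7<16, data[5] = 16+4 = 20 → [4, 8, 8, 12, 16, 20]

[4, 8, 8, 12, 16, 20]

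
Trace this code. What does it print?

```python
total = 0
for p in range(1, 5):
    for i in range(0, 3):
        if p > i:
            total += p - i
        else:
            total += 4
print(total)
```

p=1,i=0: 1>0, total = 0+1 = 1
p=1,i=1: not 1>1, total = 1+4 = 5
p=1,i=2: not 1>2, total = 5+4 = 9
p=2,i=0: 2>0, total = 9+2 = 11
p=2,i=1: 2>1, total = 11+1 = 12
p=2,i=2: not 2>2, total = 12+4 = 16
p=3,i=0: 3>0, total = 16+3 = 19
p=3,i=1: 3>1, total = 19+2 = 21
p=3,i=2: 3>2, total = 21+1 = 22
p=4,i=0: 4>0, total = 22+4 = 26
p=4,i=1: 4>1, total = 26+3 = 29
p=4,i=2: 4>2, total = 29+2 = 31

31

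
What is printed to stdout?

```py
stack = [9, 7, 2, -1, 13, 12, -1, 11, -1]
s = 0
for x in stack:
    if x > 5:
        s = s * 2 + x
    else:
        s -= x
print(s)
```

282

x=9: >5, s = 0*2+9 = 9
x=7: >5, s = 9*2+7 = 25
x=2: not >5, s = 25-2 = 23
x=-1: not >5, s = 23-(-1) = 24
x=13: >5, s = 24*2+13 = 61
x=12: >5, s = 61*2+12 = 134
x=-1: not >5, s = 134-(-1) = 135
x=11: >5, s = 135*2+11 = 281
x=-1: not >5, s = 281-(-1) = 282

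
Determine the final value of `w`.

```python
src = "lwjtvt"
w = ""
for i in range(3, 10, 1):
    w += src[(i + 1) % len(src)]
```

'vtlwjtv'

i=3: add src[4]='v' → 'v'
i=4: add src[5]='t' → 'vt'
i=5: add src[0]='l' → 'vtl'
i=6: add src[1]='w' → 'vtlw'
i=7: add src[2]='j' → 'vtlwj'
i=8: add src[3]='t' → 'vtlwjt'
i=9: add src[4]='v' → 'vtlwjtv'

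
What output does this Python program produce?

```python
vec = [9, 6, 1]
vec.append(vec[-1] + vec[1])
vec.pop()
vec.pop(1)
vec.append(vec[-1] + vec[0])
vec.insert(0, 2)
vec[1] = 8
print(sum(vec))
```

21

append vec[-1]+vec[1] = 1+6 = 7 → [9, 6, 1, 7]
pop() removes 7 → [9, 6, 1]
pop(1) removes 6 → [9, 1]
append vec[-1]+vec[0] = 1+9 = 10 → [9, 1, 10]
insert 2 at 0 → [2, 9, 1, 10]
vec[1] = 8 → [2, 8, 1, 10]
sum = 21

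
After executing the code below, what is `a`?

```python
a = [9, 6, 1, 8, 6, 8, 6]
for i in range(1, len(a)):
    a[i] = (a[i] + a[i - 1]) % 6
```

[9, 3, 4, 0, 0, 2, 2]

i=1: a[1] = (6+9)%6 = 3 → [9, 3, 1, 8, 6, 8, 6]
i=2: a[2] = (1+3)%6 = 4 → [9, 3, 4, 8, 6, 8, 6]
i=3: a[3] = (8+4)%6 = 0 → [9, 3, 4, 0, 6, 8, 6]
i=4: a[4] = (6+0)%6 = 0 → [9, 3, 4, 0, 0, 8, 6]
i=5: a[5] = (8+0)%6 = 2 → [9, 3, 4, 0, 0, 2, 6]
i=6: a[6] = (6+2)%6 = 2 → [9, 3, 4, 0, 0, 2, 2]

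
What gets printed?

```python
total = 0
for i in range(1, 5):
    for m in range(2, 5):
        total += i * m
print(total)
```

i=1,m=2: total = 0+2 = 2
i=1,m=3: total = 2+3 = 5
i=1,m=4: total = 5+4 = 9
i=2,m=2: total = 9+4 = 13
i=2,m=3: total = 13+6 = 19
i=2,m=4: total = 19+8 = 27
i=3,m=2: total = 27+6 = 33
i=3,m=3: total = 33+9 = 42
i=3,m=4: total = 42+12 = 54
i=4,m=2: total = 54+8 = 62
i=4,m=3: total = 62+12 = 74
i=4,m=4: total = 74+16 = 90

90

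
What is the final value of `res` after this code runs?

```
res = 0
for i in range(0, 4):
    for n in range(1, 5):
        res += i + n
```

64

i=0,n=1: res = 0+1 = 1
i=0,n=2: res = 1+2 = 3
i=0,n=3: res = 3+3 = 6
i=0,n=4: res = 6+4 = 10
i=1,n=1: res = 10+2 = 12
i=1,n=2: res = 12+3 = 15
i=1,n=3: res = 15+4 = 19
i=1,n=4: res = 19+5 = 24
i=2,n=1: res = 24+3 = 27
i=2,n=2: res = 27+4 = 31
i=2,n=3: res = 31+5 = 36
i=2,n=4: res = 36+6 = 42
i=3,n=1: res = 42+4 = 46
i=3,n=2: res = 46+5 = 51
i=3,n=3: res = 51+6 = 57
i=3,n=4: res = 57+7 = 64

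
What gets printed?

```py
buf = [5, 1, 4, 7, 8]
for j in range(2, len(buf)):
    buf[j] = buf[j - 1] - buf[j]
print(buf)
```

[5, 1, -3, -10, -18]

j=2: buf[2] = 1-4 = -3 → [5, 1, -3, 7, 8]
j=3: buf[3] = (-3)-7 = -10 → [5, 1, -3, -10, 8]
j=4: buf[4] = (-10)-8 = -18 → [5, 1, -3, -10, -18]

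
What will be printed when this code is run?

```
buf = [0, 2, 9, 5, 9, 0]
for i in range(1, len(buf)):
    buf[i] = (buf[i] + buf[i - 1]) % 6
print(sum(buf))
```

i=1: buf[1] = (2+0)%6 = 2 → [0, 2, 9, 5, 9, 0]
i=2: buf[2] = (9+2)%6 = 5 → [0, 2, 5, 5, 9, 0]
i=3: buf[3] = (5+5)%6 = 4 → [0, 2, 5, 4, 9, 0]
i=4: buf[4] = (9+4)%6 = 1 → [0, 2, 5, 4, 1, 0]
i=5: buf[5] = (0+1)%6 = 1 → [0, 2, 5, 4, 1, 1]
sum = 13

13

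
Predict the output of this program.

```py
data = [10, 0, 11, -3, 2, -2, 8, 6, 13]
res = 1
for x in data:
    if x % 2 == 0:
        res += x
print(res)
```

25

x=10: even, res = 1+10 = 11
x=0: even, res = 11+0 = 11
x=11: not even
x=-3: not even
x=2: even, res = 11+2 = 13
x=-2: even, res = 13+(-2) = 11
x=8: even, res = 11+8 = 19
x=6: even, res = 19+6 = 25
x=13: not even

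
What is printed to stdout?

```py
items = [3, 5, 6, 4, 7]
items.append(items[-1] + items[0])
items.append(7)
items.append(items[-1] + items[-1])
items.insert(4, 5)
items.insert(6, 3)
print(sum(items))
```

64

append items[-1]+items[0] = 7+3 = 10 → [3, 5, 6, 4, 7, 10]
append 7 → [3, 5, 6, 4, 7, 10, 7]
append items[-1]+items[-1] = 7+7 = 14 → [3, 5, 6, 4, 7, 10, 7, 14]
insert 5 at 4 → [3, 5, 6, 4, 5, 7, 10, 7, 14]
insert 3 at 6 → [3, 5, 6, 4, 5, 7, 3, 10, 7, 14]
sum = 64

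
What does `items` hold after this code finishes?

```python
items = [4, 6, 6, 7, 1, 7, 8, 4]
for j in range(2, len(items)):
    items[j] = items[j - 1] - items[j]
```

[4, 6, 0, -7, -8, -15, -23, -27]

j=2: items[2] = 6-6 = 0 → [4, 6, 0, 7, 1, 7, 8, 4]
j=3: items[3] = 0-7 = -7 → [4, 6, 0, -7, 1, 7, 8, 4]
j=4: items[4] = (-7)-1 = -8 → [4, 6, 0, -7, -8, 7, 8, 4]
j=5: items[5] = (-8)-7 = -15 → [4, 6, 0, -7, -8, -15, 8, 4]
j=6: items[6] = (-15)-8 = -23 → [4, 6, 0, -7, -8, -15, -23, 4]
j=7: items[7] = (-23)-4 = -27 → [4, 6, 0, -7, -8, -15, -23, -27]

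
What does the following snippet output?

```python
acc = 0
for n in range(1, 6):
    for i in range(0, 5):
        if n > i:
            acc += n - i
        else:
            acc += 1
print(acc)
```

n=1,i=0: 1>0, acc = 0+1 = 1
n=1,i=1: not 1>1, acc = 1+1 = 2
n=1,i=2: not 1>2, acc = 2+1 = 3
n=1,i=3: not 1>3, acc = 3+1 = 4
n=1,i=4: not 1>4, acc = 4+1 = 5
n=2,i=0: 2>0, acc = 5+2 = 7
n=2,i=1: 2>1, acc = 7+1 = 8
n=2,i=2: not 2>2, acc = 8+1 = 9
n=2,i=3: not 2>3, acc = 9+1 = 10
n=2,i=4: not 2>4, acc = 10+1 = 11
n=3,i=0: 3>0, acc = 11+3 = 14
n=3,i=1: 3>1, acc = 14+2 = 16
n=3,i=2: 3>2, acc = 16+1 = 17
n=3,i=3: not 3>3, acc = 17+1 = 18
n=3,i=4: not 3>4, acc = 18+1 = 19
n=4,i=0: 4>0, acc = 19+4 = 23
n=4,i=1: 4>1, acc = 23+3 = 26
n=4,i=2: 4>2, acc = 26+2 = 28
n=4,i=3: 4>3, acc = 28+1 = 29
n=4,i=4: not 4>4, acc = 29+1 = 30
n=5,i=0: 5>0, acc = 30+5 = 35
n=5,i=1: 5>1, acc = 35+4 = 39
n=5,i=2: 5>2, acc = 39+3 = 42
n=5,i=3: 5>3, acc = 42+2 = 44
n=5,i=4: 5>4, acc = 44+1 = 45

45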